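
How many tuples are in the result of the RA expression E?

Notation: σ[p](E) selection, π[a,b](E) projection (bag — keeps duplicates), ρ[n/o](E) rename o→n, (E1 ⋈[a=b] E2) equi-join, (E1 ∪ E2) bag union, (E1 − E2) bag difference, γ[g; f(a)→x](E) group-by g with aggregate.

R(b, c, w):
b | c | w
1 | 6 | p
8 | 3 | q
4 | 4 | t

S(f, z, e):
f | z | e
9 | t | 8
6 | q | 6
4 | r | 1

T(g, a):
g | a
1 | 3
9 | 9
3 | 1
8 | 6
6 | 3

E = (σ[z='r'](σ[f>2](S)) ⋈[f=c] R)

Row counts bottom-up:
  S → 3
  σ[f>2](S) → 3
  σ[z='r'](σ[f>2](S)) → 1
  R → 3
  (σ[z='r'](σ[f>2](S)) ⋈[f=c] R) → 1

|E| = 1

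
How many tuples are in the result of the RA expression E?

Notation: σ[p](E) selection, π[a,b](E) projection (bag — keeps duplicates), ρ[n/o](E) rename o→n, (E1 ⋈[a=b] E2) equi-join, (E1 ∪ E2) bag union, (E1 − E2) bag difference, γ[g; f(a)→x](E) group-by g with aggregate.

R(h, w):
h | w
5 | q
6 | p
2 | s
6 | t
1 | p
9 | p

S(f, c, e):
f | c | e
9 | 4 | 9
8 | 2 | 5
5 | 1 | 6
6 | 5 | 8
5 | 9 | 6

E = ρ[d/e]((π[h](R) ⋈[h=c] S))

Row counts bottom-up:
  R → 6
  π[h](R) → 6
  S → 5
  (π[h](R) ⋈[h=c] S) → 4
  ρ[d/e]((π[h](R) ⋈[h=c] S)) → 4

|E| = 4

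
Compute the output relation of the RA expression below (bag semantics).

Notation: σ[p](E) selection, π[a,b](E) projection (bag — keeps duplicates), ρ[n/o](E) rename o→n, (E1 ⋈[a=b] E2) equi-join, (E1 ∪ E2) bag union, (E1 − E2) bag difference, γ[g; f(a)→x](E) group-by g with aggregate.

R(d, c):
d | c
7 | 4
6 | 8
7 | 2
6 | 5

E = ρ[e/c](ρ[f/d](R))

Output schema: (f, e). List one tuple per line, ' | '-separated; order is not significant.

Stepwise |·|:
  R → 4
  ρ[f/d](R) → 4
  ρ[e/c](ρ[f/d](R)) → 4

== RESULT ==
f | e
6 | 5
6 | 8
7 | 2
7 | 4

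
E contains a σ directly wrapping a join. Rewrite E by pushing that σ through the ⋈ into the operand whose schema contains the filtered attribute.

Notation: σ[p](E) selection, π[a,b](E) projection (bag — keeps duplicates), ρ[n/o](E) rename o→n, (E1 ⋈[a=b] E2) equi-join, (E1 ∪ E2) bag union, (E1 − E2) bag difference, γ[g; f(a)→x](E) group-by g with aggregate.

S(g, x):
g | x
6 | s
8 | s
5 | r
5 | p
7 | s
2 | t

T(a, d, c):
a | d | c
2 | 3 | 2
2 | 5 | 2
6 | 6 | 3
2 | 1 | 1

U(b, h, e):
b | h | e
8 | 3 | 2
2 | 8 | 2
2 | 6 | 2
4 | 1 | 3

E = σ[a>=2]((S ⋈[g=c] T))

σ filters on a, owned by the right side.
E' = (S ⋈[g=c] σ[a>=2](T))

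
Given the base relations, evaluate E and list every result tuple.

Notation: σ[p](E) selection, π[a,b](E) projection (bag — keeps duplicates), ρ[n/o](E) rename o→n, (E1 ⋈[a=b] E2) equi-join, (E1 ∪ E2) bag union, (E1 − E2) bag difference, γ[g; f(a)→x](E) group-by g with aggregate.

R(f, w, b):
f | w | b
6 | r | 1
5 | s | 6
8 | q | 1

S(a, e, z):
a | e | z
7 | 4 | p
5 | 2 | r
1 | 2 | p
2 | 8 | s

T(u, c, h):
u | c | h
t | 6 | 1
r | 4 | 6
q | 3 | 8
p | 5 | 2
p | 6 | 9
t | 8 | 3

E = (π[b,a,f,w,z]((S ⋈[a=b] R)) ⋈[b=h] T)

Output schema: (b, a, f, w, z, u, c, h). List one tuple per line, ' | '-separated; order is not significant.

Subexpression sizes:
  S → 4
  R → 3
  (S ⋈[a=b] R) → 2
  π[b,a,f,w,z]((S ⋈[a=b] R)) → 2
  T → 6
  (π[b,a,f,w,z]((S ⋈[a=b] R)) ⋈[b=h] T) → 2

== RESULT ==
b | a | f | w | z | u | c | h
1 | 1 | 6 | r | p | t | 6 | 1
1 | 1 | 8 | q | p | t | 6 | 1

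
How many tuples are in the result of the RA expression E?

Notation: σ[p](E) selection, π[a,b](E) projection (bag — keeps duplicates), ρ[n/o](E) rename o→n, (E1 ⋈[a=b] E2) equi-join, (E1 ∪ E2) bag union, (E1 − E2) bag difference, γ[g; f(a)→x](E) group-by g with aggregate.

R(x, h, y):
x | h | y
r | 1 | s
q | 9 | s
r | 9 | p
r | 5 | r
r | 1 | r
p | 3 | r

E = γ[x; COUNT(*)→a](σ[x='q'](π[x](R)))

Row counts bottom-up:
  R → 6
  π[x](R) → 6
  σ[x='q'](π[x](R)) → 1
  γ[x; COUNT(*)→a](σ[x='q'](π[x](R))) → 1

|E| = 1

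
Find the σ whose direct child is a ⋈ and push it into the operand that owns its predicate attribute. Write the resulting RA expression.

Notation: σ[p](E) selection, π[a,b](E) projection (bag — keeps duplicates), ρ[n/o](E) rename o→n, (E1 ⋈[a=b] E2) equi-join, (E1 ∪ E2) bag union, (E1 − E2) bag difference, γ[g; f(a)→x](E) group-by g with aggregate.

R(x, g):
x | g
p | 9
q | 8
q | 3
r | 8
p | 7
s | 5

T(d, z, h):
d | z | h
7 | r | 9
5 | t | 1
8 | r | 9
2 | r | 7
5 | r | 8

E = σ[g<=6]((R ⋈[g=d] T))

σ filters on g, owned by the left side.
E' = (σ[g<=6](R) ⋈[g=d] T)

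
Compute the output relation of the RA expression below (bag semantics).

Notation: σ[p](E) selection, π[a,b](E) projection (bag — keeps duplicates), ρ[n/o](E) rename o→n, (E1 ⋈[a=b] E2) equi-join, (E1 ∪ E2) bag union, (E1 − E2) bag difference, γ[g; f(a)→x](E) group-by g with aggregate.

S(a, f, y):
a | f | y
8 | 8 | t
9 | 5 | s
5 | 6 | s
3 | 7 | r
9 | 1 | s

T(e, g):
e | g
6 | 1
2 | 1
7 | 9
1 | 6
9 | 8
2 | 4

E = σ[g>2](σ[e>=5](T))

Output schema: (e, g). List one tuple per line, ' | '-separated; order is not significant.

Stepwise |·|:
  T → 6
  σ[e>=5](T) → 3
  σ[g>2](σ[e>=5](T)) → 2

== RESULT ==
e | g
7 | 9
9 | 8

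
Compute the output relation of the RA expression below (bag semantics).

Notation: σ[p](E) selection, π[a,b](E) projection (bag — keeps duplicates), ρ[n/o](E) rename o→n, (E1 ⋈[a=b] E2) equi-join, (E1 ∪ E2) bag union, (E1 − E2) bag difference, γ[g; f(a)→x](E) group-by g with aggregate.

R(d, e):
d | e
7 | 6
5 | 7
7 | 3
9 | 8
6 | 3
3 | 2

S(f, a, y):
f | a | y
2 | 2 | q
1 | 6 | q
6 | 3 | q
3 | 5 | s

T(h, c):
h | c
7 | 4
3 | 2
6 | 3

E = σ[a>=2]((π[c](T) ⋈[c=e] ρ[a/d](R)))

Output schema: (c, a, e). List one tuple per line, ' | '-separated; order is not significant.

Subexpression sizes:
  T → 3
  π[c](T) → 3
  R → 6
  ρ[a/d](R) → 6
  (π[c](T) ⋈[c=e] ρ[a/d](R)) → 3
  σ[a>=2]((π[c](T) ⋈[c=e] ρ[a/d](R))) → 3

== RESULT ==
c | a | e
2 | 3 | 2
3 | 6 | 3
3 | 7 | 3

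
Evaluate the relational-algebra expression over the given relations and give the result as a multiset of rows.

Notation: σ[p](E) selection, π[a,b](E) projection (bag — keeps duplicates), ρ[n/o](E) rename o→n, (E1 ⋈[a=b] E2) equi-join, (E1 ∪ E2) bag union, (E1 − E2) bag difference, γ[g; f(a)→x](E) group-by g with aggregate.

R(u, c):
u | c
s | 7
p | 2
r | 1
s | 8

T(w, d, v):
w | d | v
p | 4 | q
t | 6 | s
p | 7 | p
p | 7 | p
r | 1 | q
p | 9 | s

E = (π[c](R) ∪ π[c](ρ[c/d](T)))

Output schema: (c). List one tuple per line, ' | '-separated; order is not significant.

Stepwise |·|:
  R → 4
  π[c](R) → 4
  T → 6
  ρ[c/d](T) → 6
  π[c](ρ[c/d](T)) → 6
  (π[c](R) ∪ π[c](ρ[c/d](T))) → 10

== RESULT ==
c
1
1
2
4
6
7
7
7
8
9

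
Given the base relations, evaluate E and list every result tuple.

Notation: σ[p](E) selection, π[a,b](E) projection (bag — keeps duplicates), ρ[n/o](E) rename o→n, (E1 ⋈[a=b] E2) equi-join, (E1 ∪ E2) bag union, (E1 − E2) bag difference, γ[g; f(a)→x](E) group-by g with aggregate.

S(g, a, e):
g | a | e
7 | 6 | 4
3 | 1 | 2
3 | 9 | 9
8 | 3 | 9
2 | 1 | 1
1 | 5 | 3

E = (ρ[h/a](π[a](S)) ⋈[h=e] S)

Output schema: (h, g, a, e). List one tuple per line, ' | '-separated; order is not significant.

Per-node cardinality:
  S → 6
  π[a](S) → 6
  ρ[h/a](π[a](S)) → 6
  S → 6
  (ρ[h/a](π[a](S)) ⋈[h=e] S) → 5

== RESULT ==
h | g | a | e
1 | 2 | 1 | 1
1 | 2 | 1 | 1
3 | 1 | 5 | 3
9 | 3 | 9 | 9
9 | 8 | 3 | 9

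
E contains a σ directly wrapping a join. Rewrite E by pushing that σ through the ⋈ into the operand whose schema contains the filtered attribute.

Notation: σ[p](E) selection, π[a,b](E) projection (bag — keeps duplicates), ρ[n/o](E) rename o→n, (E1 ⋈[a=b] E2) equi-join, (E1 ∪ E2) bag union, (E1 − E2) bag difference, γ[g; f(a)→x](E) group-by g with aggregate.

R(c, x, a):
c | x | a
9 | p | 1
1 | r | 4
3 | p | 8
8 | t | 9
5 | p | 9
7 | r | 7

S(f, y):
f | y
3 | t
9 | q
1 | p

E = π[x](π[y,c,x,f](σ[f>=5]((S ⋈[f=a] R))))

σ filters on f, owned by the left side.
E' = π[x](π[y,c,x,f]((σ[f>=5](S) ⋈[f=a] R)))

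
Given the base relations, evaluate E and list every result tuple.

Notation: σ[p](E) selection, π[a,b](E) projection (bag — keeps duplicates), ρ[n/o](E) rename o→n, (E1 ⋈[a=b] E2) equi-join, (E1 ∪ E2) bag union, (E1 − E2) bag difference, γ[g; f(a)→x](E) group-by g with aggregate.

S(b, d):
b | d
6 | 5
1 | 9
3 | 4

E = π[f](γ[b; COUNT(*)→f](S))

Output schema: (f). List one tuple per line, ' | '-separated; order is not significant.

Stepwise |·|:
  S → 3
  γ[b; COUNT(*)→f](S) → 3
  π[f](γ[b; COUNT(*)→f](S)) → 3

== RESULT ==
f
1
1
1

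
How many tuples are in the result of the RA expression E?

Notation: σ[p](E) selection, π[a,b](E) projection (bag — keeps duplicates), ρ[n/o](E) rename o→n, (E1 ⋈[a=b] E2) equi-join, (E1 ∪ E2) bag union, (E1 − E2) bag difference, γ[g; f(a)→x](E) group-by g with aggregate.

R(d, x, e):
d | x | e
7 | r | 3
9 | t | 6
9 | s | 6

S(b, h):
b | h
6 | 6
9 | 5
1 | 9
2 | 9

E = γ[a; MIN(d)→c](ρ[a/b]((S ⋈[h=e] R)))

Per-node cardinality:
  S → 4
  R → 3
  (S ⋈[h=e] R) → 2
  ρ[a/b]((S ⋈[h=e] R)) → 2
  γ[a; MIN(d)→c](ρ[a/b]((S ⋈[h=e] R))) → 1

|E| = 1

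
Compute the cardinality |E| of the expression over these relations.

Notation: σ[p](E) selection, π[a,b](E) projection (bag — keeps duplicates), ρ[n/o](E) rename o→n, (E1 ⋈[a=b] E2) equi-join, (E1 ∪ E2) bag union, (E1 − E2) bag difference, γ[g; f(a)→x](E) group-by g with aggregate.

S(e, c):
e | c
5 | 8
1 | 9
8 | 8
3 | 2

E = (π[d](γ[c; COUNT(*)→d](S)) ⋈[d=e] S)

Subexpression sizes:
  S → 4
  γ[c; COUNT(*)→d](S) → 3
  π[d](γ[c; COUNT(*)→d](S)) → 3
  S → 4
  (π[d](γ[c; COUNT(*)→d](S)) ⋈[d=e] S) → 2

|E| = 2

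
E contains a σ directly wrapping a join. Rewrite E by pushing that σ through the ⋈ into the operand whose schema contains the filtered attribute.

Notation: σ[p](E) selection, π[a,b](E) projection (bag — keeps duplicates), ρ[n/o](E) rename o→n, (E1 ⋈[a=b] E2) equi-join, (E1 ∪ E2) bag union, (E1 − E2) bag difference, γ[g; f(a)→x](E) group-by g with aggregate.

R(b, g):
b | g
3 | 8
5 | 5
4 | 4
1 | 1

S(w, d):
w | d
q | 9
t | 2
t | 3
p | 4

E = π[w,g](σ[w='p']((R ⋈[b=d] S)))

σ filters on w, owned by the right side.
E' = π[w,g]((R ⋈[b=d] σ[w='p'](S)))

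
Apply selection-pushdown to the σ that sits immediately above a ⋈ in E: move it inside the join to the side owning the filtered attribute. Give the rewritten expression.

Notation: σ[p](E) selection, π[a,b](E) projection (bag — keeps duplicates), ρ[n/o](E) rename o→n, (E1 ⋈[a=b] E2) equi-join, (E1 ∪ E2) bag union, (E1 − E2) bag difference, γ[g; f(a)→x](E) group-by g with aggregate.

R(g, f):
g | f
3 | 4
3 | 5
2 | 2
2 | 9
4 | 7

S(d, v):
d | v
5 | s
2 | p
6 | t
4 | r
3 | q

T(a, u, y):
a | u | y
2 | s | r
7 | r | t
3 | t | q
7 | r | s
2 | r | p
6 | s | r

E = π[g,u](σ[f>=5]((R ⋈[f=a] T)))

σ filters on f, owned by the left side.
E' = π[g,u]((σ[f>=5](R) ⋈[f=a] T))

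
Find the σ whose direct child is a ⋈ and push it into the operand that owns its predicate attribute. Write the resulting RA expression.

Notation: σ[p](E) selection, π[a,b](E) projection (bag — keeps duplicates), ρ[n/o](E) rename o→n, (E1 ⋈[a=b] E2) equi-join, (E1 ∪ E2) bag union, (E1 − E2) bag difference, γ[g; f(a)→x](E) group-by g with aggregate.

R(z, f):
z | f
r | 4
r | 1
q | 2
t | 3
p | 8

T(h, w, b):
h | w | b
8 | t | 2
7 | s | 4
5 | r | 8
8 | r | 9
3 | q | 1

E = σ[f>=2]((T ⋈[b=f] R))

σ filters on f, owned by the right side.
E' = (T ⋈[b=f] σ[f>=2](R))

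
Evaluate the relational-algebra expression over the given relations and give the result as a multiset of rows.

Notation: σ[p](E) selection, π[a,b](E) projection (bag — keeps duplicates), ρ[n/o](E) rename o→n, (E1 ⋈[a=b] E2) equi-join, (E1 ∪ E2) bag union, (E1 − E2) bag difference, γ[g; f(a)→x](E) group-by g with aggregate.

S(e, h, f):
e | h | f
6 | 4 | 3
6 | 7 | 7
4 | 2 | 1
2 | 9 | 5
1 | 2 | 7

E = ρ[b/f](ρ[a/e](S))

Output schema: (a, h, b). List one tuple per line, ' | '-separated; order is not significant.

Per-node cardinality:
  S → 5
  ρ[a/e](S) → 5
  ρ[b/f](ρ[a/e](S)) → 5

== RESULT ==
a | h | b
1 | 2 | 7
2 | 9 | 5
4 | 2 | 1
6 | 4 | 3
6 | 7 | 7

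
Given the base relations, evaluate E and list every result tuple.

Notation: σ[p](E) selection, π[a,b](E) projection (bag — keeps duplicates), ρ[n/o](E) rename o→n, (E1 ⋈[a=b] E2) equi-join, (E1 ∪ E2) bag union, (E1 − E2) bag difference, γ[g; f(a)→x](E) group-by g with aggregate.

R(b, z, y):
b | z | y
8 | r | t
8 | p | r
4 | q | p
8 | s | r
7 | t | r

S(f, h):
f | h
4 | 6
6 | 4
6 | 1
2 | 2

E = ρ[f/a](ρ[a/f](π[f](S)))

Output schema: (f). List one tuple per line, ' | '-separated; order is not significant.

Subexpression sizes:
  S → 4
  π[f](S) → 4
  ρ[a/f](π[f](S)) → 4
  ρ[f/a](ρ[a/f](π[f](S))) → 4

== RESULT ==
f
2
4
6
6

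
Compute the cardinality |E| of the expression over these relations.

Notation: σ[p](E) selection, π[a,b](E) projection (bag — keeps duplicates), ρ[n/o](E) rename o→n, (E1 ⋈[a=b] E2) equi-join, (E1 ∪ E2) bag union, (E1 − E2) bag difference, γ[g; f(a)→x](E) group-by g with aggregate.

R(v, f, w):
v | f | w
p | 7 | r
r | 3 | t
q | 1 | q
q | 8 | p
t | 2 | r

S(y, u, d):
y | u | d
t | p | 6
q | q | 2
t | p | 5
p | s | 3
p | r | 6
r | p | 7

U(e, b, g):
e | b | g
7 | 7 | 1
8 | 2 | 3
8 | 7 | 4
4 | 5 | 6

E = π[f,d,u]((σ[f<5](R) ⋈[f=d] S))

Per-node cardinality:
  R → 5
  σ[f<5](R) → 3
  S → 6
  (σ[f<5](R) ⋈[f=d] S) → 2
  π[f,d,u]((σ[f<5](R) ⋈[f=d] S)) → 2

|E| = 2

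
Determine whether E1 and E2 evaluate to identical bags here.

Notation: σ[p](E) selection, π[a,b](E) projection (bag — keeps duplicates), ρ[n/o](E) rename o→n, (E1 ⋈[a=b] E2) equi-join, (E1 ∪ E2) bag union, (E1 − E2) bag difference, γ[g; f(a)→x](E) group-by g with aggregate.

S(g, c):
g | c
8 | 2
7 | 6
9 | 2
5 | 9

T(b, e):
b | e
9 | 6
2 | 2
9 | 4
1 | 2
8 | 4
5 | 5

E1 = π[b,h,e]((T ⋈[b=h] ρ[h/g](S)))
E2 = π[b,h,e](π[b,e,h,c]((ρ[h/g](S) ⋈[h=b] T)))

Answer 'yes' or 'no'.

E1 row counts bottom-up:
  T → 6
  S → 4
  ρ[h/g](S) → 4
  (T ⋈[b=h] ρ[h/g](S)) → 4
  π[b,h,e]((T ⋈[b=h] ρ[h/g](S))) → 4
E2 row counts bottom-up:
  S → 4
  ρ[h/g](S) → 4
  T → 6
  (ρ[h/g](S) ⋈[h=b] T) → 4
  π[b,e,h,c]((ρ[h/g](S) ⋈[h=b] T)) → 4
  π[b,h,e](π[b,e,h,c]((ρ[h/g](S) ⋈[h=b] T))) → 4

E1 and E2 produce the same multiset:
b | h | e
5 | 5 | 5
8 | 8 | 4
9 | 9 | 4
9 | 9 | 6

yes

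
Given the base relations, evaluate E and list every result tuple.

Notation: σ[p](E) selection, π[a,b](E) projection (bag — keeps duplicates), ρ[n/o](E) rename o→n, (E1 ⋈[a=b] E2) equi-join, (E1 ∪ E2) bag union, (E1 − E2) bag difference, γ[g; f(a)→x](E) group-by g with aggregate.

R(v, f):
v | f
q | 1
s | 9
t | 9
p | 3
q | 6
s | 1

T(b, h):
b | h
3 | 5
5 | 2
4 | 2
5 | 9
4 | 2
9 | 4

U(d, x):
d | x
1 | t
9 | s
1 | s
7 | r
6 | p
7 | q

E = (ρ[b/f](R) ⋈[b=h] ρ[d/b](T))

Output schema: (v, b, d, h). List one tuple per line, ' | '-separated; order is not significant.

Row counts bottom-up:
  R → 6
  ρ[b/f](R) → 6
  T → 6
  ρ[d/b](T) → 6
  (ρ[b/f](R) ⋈[b=h] ρ[d/b](T)) → 2

== RESULT ==
v | b | d | h
s | 9 | 5 | 9
t | 9 | 5 | 9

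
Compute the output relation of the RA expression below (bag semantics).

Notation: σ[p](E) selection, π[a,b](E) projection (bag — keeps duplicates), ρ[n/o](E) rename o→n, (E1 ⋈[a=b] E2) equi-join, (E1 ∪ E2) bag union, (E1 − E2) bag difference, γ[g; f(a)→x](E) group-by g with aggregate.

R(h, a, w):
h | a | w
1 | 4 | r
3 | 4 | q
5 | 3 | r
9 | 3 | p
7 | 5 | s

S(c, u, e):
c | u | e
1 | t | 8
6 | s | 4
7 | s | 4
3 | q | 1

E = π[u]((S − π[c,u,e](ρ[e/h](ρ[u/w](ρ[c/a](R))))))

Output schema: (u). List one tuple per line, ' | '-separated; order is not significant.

Per-node cardinality:
  S → 4
  R → 5
  ρ[c/a](R) → 5
  ρ[u/w](ρ[c/a](R)) → 5
  ρ[e/h](ρ[u/w](ρ[c/a](R))) → 5
  π[c,u,e](ρ[e/h](ρ[u/w](ρ[c/a](R)))) → 5
  (S − π[c,u,e](ρ[e/h](ρ[u/w](ρ[c/a](R))))) → 4
  π[u]((S − π[c,u,e](ρ[e/h](ρ[u/w](ρ[c/a](R)))))) → 4

== RESULT ==
u
q
s
s
t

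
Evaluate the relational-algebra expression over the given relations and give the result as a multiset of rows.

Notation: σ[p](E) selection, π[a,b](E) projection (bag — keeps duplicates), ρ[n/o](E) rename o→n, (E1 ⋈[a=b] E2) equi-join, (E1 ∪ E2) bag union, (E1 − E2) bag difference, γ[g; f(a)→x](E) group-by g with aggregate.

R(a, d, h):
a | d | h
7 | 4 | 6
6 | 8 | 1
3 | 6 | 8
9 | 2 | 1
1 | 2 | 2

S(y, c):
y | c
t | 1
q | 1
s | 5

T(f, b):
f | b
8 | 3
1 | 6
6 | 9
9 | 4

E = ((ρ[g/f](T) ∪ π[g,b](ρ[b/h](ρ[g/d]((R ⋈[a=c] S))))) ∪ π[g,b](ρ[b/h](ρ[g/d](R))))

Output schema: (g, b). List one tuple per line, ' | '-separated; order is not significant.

Per-node cardinality:
  T → 4
  ρ[g/f](T) → 4
  R → 5
  S → 3
  (R ⋈[a=c] S) → 2
  ρ[g/d]((R ⋈[a=c] S)) → 2
  ρ[b/h](ρ[g/d]((R ⋈[a=c] S))) → 2
  π[g,b](ρ[b/h](ρ[g/d]((R ⋈[a=c] S)))) → 2
  (ρ[g/f](T) ∪ π[g,b](ρ[b/h](ρ[g/d]((R ⋈[a=c] S))))) → 6
  R → 5
  ρ[g/d](R) → 5
  ρ[b/h](ρ[g/d](R)) → 5
  π[g,b](ρ[b/h](ρ[g/d](R))) → 5
  ((ρ[g/f](T) ∪ π[g,b](ρ[b/h](ρ[g/d]((R ⋈[a=c] S))))) ∪ π[g,b](ρ[b/h](ρ[g/d](R)))) → 11

== RESULT ==
g | b
1 | 6
2 | 1
2 | 2
2 | 2
2 | 2
4 | 6
6 | 8
6 | 9
8 | 1
8 | 3
9 | 4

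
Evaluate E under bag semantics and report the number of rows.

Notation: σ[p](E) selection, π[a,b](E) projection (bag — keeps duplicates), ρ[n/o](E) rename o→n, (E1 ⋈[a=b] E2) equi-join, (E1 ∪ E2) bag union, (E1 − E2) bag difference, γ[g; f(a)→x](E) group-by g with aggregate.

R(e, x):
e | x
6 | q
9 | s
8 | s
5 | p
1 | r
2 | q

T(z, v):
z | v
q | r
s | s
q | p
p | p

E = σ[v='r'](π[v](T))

Stepwise |·|:
  T → 4
  π[v](T) → 4
  σ[v='r'](π[v](T)) → 1

|E| = 1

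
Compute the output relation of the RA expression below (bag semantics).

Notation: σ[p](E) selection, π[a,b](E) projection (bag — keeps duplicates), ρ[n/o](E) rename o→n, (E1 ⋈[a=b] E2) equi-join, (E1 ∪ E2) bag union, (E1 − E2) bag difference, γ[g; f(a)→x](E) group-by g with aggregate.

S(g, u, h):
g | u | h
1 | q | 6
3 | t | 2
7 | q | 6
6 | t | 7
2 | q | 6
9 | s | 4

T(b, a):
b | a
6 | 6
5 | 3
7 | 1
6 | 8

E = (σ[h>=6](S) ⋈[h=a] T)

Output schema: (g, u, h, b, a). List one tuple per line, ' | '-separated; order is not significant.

Stepwise |·|:
  S → 6
  σ[h>=6](S) → 4
  T → 4
  (σ[h>=6](S) ⋈[h=a] T) → 3

== RESULT ==
g | u | h | b | a
1 | q | 6 | 6 | 6
2 | q | 6 | 6 | 6
7 | q | 6 | 6 | 6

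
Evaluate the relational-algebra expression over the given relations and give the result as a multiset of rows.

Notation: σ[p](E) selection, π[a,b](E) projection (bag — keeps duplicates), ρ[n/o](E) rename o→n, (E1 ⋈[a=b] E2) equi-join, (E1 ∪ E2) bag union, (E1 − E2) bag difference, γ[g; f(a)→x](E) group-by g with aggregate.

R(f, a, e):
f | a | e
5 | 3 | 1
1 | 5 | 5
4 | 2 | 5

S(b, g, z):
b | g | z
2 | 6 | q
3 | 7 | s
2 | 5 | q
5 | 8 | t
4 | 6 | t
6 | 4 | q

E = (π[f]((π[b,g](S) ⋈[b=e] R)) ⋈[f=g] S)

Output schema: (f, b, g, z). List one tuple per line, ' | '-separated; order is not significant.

Subexpression sizes:
  S → 6
  π[b,g](S) → 6
  R → 3
  (π[b,g](S) ⋈[b=e] R) → 2
  π[f]((π[b,g](S) ⋈[b=e] R)) → 2
  S → 6
  (π[f]((π[b,g](S) ⋈[b=e] R)) ⋈[f=g] S) → 1

== RESULT ==
f | b | g | z
4 | 6 | 4 | q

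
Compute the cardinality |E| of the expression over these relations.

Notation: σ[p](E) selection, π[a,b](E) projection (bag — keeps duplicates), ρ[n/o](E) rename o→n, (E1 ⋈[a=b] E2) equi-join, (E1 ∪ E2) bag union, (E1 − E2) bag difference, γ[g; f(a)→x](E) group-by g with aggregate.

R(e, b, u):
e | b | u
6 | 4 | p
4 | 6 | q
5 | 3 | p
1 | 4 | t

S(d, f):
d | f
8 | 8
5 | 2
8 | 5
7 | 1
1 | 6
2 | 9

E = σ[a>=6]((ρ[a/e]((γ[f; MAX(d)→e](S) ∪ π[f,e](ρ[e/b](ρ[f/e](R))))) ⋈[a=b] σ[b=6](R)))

Row counts bottom-up:
  S → 6
  γ[f; MAX(d)→e](S) → 6
  R → 4
  ρ[f/e](R) → 4
  ρ[e/b](ρ[f/e](R)) → 4
  π[f,e](ρ[e/b](ρ[f/e](R))) → 4
  (γ[f; MAX(d)→e](S) ∪ π[f,e](ρ[e/b](ρ[f/e](R)))) → 10
  ρ[a/e]((γ[f; MAX(d)→e](S) ∪ π[f,e](ρ[e/b](ρ[f/e](R))))) → 10
  R → 4
  σ[b=6](R) → 1
  (ρ[a/e]((γ[f; MAX(d)→e](S) ∪ π[f,e](ρ[e/b](ρ[f/e](R))))) ⋈[a=b] σ[b=6](R)) → 1
  σ[a>=6]((ρ[a/e]((γ[f; MAX(d)→e](S) ∪ π[f,e](ρ[e/b](ρ[f/e](R))))) ⋈[a=b] σ[b=6](R))) → 1

|E| = 1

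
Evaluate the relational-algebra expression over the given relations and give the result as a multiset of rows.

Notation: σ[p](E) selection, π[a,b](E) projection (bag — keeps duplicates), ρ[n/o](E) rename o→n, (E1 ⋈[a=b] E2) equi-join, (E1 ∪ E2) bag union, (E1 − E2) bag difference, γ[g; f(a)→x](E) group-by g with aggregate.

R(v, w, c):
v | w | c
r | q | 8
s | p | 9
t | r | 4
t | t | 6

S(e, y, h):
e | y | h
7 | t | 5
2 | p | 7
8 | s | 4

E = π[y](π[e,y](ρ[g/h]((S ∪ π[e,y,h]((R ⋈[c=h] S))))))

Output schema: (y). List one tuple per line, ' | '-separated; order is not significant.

Per-node cardinality:
  S → 3
  R → 4
  S → 3
  (R ⋈[c=h] S) → 1
  π[e,y,h]((R ⋈[c=h] S)) → 1
  (S ∪ π[e,y,h]((R ⋈[c=h] S))) → 4
  ρ[g/h]((S ∪ π[e,y,h]((R ⋈[c=h] S)))) → 4
  π[e,y](ρ[g/h]((S ∪ π[e,y,h]((R ⋈[c=h] S))))) → 4
  π[y](π[e,y](ρ[g/h]((S ∪ π[e,y,h]((R ⋈[c=h] S)))))) → 4

== RESULT ==
y
p
s
s
t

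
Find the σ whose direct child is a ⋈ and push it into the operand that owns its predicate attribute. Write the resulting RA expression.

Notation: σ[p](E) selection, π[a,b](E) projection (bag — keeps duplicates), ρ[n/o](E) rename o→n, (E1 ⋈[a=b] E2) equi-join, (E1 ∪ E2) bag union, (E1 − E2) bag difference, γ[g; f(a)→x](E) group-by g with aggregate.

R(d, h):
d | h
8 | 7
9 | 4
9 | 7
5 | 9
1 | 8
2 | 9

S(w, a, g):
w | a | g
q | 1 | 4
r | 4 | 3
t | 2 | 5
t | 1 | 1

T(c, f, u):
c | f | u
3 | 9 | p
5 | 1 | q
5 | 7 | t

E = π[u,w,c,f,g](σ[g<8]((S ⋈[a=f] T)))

σ filters on g, owned by the left side.
E' = π[u,w,c,f,g]((σ[g<8](S) ⋈[a=f] T))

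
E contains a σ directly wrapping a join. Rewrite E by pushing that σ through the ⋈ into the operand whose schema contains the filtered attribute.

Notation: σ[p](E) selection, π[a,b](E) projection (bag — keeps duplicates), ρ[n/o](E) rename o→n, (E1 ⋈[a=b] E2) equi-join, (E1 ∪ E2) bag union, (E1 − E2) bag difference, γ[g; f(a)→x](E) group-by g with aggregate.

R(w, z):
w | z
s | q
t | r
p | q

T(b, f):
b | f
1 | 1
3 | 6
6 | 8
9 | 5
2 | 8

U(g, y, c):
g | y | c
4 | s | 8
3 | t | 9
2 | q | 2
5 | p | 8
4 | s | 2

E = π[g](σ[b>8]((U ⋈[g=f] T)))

σ filters on b, owned by the right side.
E' = π[g]((U ⋈[g=f] σ[b>8](T)))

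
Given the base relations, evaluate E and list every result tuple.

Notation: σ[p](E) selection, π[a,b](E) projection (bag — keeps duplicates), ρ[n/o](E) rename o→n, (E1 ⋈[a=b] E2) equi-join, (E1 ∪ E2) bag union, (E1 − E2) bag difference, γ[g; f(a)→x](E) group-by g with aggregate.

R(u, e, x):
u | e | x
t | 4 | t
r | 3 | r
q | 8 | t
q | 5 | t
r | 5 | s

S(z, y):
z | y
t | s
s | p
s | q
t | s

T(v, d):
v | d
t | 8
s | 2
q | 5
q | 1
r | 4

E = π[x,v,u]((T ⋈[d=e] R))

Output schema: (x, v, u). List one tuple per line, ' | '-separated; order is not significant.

Subexpression sizes:
  T → 5
  R → 5
  (T ⋈[d=e] R) → 4
  π[x,v,u]((T ⋈[d=e] R)) → 4

== RESULT ==
x | v | u
s | q | r
t | q | q
t | r | t
t | t | q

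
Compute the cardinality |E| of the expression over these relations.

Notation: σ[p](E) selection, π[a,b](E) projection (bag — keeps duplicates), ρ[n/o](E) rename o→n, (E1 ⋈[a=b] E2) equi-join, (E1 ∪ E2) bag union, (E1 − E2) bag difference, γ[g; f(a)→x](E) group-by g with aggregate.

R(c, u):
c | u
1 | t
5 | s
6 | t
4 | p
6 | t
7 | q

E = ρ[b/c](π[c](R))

Stepwise |·|:
  R → 6
  π[c](R) → 6
  ρ[b/c](π[c](R)) → 6

|E| = 6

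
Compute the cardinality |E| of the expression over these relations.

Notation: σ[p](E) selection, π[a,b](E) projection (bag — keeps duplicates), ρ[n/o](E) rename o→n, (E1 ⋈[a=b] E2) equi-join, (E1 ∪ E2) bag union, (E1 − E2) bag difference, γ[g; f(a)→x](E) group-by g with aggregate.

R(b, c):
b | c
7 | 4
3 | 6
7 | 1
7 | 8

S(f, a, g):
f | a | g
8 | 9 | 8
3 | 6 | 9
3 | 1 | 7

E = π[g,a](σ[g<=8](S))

Stepwise |·|:
  S → 3
  σ[g<=8](S) → 2
  π[g,a](σ[g<=8](S)) → 2

|E| = 2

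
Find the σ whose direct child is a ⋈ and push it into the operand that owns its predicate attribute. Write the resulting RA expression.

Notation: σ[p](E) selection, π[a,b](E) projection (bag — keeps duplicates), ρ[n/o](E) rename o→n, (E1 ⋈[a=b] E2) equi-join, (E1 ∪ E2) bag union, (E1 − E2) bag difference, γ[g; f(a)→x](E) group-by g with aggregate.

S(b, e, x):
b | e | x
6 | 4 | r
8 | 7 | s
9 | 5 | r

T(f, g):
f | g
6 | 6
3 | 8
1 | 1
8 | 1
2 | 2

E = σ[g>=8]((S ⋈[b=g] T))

σ filters on g, owned by the right side.
E' = (S ⋈[b=g] σ[g>=8](T))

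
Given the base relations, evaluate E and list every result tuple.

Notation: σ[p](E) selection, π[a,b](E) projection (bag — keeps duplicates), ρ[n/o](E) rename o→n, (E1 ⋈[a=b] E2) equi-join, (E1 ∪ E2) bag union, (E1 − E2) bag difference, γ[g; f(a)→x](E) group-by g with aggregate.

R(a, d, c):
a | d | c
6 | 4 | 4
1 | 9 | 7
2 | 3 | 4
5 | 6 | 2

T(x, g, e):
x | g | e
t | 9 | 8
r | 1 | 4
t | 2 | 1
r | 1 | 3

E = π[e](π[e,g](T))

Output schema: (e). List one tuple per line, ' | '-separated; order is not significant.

Row counts bottom-up:
  T → 4
  π[e,g](T) → 4
  π[e](π[e,g](T)) → 4

== RESULT ==
e
1
3
4
8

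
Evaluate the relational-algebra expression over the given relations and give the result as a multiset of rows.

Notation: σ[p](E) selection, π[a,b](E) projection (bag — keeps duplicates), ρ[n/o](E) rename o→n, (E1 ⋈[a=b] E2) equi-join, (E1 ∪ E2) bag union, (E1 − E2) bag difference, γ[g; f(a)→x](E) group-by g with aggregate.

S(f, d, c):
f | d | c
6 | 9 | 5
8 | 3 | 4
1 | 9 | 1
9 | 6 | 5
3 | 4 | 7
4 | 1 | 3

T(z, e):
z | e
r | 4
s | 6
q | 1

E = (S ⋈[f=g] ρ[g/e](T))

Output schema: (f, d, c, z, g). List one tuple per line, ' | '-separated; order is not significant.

Per-node cardinality:
  S → 6
  T → 3
  ρ[g/e](T) → 3
  (S ⋈[f=g] ρ[g/e](T)) → 3

== RESULT ==
f | d | c | z | g
1 | 9 | 1 | q | 1
4 | 1 | 3 | r | 4
6 | 9 | 5 | s | 6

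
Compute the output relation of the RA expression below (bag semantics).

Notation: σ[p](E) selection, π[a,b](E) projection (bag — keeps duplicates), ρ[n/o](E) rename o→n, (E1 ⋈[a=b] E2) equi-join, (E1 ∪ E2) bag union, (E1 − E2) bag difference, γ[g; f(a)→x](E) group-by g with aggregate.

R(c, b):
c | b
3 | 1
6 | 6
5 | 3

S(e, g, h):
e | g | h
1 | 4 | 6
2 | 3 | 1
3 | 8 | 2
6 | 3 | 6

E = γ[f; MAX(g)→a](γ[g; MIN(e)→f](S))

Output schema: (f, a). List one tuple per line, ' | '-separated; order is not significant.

Per-node cardinality:
  S → 4
  γ[g; MIN(e)→f](S) → 3
  γ[f; MAX(g)→a](γ[g; MIN(e)→f](S)) → 3

== RESULT ==
f | a
1 | 4
2 | 3
3 | 8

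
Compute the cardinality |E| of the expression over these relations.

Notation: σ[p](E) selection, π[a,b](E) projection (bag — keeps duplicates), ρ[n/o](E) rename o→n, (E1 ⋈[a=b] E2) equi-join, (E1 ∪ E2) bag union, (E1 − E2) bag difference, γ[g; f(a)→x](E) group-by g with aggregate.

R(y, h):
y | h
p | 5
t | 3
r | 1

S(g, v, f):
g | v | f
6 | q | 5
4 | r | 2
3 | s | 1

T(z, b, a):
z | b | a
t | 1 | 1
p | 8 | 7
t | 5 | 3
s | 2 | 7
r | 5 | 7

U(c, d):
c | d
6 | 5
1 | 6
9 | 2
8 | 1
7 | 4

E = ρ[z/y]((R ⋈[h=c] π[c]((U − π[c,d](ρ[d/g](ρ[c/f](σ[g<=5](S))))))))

Stepwise |·|:
  R → 3
  U → 5
  S → 3
  σ[g<=5](S) → 2
  ρ[c/f](σ[g<=5](S)) → 2
  ρ[d/g](ρ[c/f](σ[g<=5](S))) → 2
  π[c,d](ρ[d/g](ρ[c/f](σ[g<=5](S)))) → 2
  (U − π[c,d](ρ[d/g](ρ[c/f](σ[g<=5](S))))) → 5
  π[c]((U − π[c,d](ρ[d/g](ρ[c/f](σ[g<=5](S)))))) → 5
  (R ⋈[h=c] π[c]((U − π[c,d](ρ[d/g](ρ[c/f](σ[g<=5](S))))))) → 1
  ρ[z/y]((R ⋈[h=c] π[c]((U − π[c,d](ρ[d/g](ρ[c/f](σ[g<=5](S)))))))) → 1

|E| = 1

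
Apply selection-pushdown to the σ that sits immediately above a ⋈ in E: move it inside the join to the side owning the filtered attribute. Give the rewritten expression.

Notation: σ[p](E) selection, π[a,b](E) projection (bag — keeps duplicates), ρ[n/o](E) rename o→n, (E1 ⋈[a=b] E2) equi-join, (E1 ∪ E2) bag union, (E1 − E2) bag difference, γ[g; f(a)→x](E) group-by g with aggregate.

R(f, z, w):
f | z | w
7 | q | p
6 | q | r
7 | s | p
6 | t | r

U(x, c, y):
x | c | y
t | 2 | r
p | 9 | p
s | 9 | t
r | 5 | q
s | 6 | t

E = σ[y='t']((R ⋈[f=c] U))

σ filters on y, owned by the right side.
E' = (R ⋈[f=c] σ[y='t'](U))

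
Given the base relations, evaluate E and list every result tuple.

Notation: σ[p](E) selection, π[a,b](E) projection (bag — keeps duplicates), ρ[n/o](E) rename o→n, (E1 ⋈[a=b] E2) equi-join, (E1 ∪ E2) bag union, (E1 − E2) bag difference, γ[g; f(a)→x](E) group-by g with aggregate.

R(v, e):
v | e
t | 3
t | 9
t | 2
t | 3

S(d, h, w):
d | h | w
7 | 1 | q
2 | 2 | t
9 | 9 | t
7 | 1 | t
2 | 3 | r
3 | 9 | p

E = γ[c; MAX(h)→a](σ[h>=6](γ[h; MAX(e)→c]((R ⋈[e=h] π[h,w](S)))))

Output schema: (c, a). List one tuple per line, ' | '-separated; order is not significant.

Row counts bottom-up:
  R → 4
  S → 6
  π[h,w](S) → 6
  (R ⋈[e=h] π[h,w](S)) → 5
  γ[h; MAX(e)→c]((R ⋈[e=h] π[h,w](S))) → 3
  σ[h>=6](γ[h; MAX(e)→c]((R ⋈[e=h] π[h,w](S)))) → 1
  γ[c; MAX(h)→a](σ[h>=6](γ[h; MAX(e)→c]((R ⋈[e=h] π[h,w](S))))) → 1

== RESULT ==
c | a
9 | 9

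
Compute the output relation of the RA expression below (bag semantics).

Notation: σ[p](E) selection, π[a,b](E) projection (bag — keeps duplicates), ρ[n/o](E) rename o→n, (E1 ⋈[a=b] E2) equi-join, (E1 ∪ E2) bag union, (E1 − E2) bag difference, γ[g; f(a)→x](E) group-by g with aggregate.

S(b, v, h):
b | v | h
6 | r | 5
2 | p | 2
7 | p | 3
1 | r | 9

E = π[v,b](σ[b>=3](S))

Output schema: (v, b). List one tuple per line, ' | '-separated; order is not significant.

Per-node cardinality:
  S → 4
  σ[b>=3](S) → 2
  π[v,b](σ[b>=3](S)) → 2

== RESULT ==
v | b
p | 7
r | 6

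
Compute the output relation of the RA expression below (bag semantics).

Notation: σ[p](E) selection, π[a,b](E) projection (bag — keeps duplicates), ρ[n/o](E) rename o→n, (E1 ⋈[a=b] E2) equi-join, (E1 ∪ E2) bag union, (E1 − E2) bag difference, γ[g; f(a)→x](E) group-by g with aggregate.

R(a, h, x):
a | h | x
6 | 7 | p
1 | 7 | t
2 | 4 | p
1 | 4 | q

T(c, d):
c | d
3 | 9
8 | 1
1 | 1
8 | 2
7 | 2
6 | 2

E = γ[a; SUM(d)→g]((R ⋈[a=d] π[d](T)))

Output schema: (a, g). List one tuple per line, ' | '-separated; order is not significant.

Row counts bottom-up:
  R → 4
  T → 6
  π[d](T) → 6
  (R ⋈[a=d] π[d](T)) → 7
  γ[a; SUM(d)→g]((R ⋈[a=d] π[d](T))) → 2

== RESULT ==
a | g
1 | 4
2 | 6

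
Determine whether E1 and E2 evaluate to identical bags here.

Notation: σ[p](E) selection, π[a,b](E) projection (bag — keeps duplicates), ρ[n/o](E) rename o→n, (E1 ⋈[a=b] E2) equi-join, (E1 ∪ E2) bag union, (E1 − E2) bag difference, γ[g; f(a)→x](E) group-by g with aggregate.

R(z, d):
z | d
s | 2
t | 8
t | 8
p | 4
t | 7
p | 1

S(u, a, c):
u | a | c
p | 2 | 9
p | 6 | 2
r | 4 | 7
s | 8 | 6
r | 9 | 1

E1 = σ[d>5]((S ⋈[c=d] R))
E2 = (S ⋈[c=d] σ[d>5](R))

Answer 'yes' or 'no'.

E1 row counts bottom-up:
  S → 5
  R → 6
  (S ⋈[c=d] R) → 3
  σ[d>5]((S ⋈[c=d] R)) → 1
E2 row counts bottom-up:
  S → 5
  R → 6
  σ[d>5](R) → 3
  (S ⋈[c=d] σ[d>5](R)) → 1

E1 and E2 produce the same multiset:
u | a | c | z | d
r | 4 | 7 | t | 7

yes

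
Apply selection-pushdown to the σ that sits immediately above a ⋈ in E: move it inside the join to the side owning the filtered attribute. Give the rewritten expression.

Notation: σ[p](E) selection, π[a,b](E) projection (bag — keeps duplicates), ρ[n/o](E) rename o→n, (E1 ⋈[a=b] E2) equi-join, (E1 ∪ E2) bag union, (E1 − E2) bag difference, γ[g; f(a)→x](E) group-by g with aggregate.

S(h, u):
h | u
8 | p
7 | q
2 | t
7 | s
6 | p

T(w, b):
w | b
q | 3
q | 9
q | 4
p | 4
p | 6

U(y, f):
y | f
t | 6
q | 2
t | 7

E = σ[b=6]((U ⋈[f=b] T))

σ filters on b, owned by the right side.
E' = (U ⋈[f=b] σ[b=6](T))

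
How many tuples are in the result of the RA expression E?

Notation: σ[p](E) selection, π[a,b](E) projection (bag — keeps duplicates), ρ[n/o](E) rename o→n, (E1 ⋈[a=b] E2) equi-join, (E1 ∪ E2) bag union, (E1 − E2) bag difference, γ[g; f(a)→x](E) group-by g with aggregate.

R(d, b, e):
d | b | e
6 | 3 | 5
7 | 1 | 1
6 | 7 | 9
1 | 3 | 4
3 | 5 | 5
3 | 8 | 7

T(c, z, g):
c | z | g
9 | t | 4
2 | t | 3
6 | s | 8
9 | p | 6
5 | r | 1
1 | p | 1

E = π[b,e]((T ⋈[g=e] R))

Stepwise |·|:
  T → 6
  R → 6
  (T ⋈[g=e] R) → 3
  π[b,e]((T ⋈[g=e] R)) → 3

|E| = 3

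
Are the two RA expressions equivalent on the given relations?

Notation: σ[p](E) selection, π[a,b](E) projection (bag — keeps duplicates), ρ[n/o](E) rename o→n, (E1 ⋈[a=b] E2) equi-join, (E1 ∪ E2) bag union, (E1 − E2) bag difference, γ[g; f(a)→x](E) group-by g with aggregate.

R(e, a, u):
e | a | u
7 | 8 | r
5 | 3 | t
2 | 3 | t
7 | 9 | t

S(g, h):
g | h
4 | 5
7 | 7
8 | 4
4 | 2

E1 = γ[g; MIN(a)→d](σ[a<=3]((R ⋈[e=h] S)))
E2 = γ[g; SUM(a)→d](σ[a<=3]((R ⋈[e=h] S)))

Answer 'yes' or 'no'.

E1 row counts bottom-up:
  R → 4
  S → 4
  (R ⋈[e=h] S) → 4
  σ[a<=3]((R ⋈[e=h] S)) → 2
  γ[g; MIN(a)→d](σ[a<=3]((R ⋈[e=h] S))) → 1
E2 row counts bottom-up:
  R → 4
  S → 4
  (R ⋈[e=h] S) → 4
  σ[a<=3]((R ⋈[e=h] S)) → 2
  γ[g; SUM(a)→d](σ[a<=3]((R ⋈[e=h] S))) → 1

E1 result:
g | d
4 | 3
E2 result:
g | d
4 | 6
Witness: (4, 6) appears 0× in E1 but 1× in E2.

no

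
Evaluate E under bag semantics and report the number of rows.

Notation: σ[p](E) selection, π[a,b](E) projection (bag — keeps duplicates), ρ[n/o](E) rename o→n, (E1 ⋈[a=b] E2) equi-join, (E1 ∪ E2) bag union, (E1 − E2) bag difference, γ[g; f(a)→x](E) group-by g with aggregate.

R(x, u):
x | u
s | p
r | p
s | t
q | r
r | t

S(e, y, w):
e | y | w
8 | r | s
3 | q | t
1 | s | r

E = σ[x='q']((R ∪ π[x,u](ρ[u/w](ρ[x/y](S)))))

Row counts bottom-up:
  R → 5
  S → 3
  ρ[x/y](S) → 3
  ρ[u/w](ρ[x/y](S)) → 3
  π[x,u](ρ[u/w](ρ[x/y](S))) → 3
  (R ∪ π[x,u](ρ[u/w](ρ[x/y](S)))) → 8
  σ[x='q']((R ∪ π[x,u](ρ[u/w](ρ[x/y](S))))) → 2

|E| = 2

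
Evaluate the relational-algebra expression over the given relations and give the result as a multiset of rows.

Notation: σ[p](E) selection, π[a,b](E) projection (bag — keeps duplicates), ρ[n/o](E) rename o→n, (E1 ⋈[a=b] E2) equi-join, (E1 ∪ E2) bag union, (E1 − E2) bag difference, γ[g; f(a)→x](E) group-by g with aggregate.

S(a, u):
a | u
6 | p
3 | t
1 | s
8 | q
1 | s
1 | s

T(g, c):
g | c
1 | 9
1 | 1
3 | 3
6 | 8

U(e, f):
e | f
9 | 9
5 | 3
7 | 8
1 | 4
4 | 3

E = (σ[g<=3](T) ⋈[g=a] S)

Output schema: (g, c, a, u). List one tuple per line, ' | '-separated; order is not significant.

Per-node cardinality:
  T → 4
  σ[g<=3](T) → 3
  S → 6
  (σ[g<=3](T) ⋈[g=a] S) → 7

== RESULT ==
g | c | a | u
1 | 1 | 1 | s
1 | 1 | 1 | s
1 | 1 | 1 | s
1 | 9 | 1 | s
1 | 9 | 1 | s
1 | 9 | 1 | s
3 | 3 | 3 | t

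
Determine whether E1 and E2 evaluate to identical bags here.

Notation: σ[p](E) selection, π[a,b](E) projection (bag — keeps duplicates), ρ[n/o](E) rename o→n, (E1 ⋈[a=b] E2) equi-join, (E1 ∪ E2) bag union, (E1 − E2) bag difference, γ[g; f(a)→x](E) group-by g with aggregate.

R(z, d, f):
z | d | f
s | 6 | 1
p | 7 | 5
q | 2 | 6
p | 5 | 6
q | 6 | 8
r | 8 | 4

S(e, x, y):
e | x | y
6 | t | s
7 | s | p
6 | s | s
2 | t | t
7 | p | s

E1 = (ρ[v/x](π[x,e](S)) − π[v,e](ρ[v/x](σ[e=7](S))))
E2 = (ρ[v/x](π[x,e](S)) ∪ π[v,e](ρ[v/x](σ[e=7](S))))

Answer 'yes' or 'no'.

E1 row counts bottom-up:
  S → 5
  π[x,e](S) → 5
  ρ[v/x](π[x,e](S)) → 5
  S → 5
  σ[e=7](S) → 2
  ρ[v/x](σ[e=7](S)) → 2
  π[v,e](ρ[v/x](σ[e=7](S))) → 2
  (ρ[v/x](π[x,e](S)) − π[v,e](ρ[v/x](σ[e=7](S)))) → 3
E2 row counts bottom-up:
  S → 5
  π[x,e](S) → 5
  ρ[v/x](π[x,e](S)) → 5
  S → 5
  σ[e=7](S) → 2
  ρ[v/x](σ[e=7](S)) → 2
  π[v,e](ρ[v/x](σ[e=7](S))) → 2
  (ρ[v/x](π[x,e](S)) ∪ π[v,e](ρ[v/x](σ[e=7](S)))) → 7

E1 result:
v | e
s | 6
t | 2
t | 6
E2 result:
v | e
p | 7
p | 7
s | 6
s | 7
s | 7
t | 2
t | 6
Witness: ('s', 7) appears 0× in E1 but 2× in E2.

no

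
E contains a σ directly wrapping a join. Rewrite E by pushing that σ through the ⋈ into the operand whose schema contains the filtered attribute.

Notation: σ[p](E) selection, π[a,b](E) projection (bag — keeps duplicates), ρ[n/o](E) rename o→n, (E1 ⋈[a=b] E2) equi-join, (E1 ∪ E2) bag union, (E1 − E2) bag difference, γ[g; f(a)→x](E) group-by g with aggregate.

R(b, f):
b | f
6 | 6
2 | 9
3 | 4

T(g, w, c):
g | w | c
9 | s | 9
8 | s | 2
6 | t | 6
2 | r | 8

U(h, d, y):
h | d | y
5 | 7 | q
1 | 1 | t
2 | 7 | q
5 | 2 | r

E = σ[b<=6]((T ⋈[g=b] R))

σ filters on b, owned by the right side.
E' = (T ⋈[g=b] σ[b<=6](R))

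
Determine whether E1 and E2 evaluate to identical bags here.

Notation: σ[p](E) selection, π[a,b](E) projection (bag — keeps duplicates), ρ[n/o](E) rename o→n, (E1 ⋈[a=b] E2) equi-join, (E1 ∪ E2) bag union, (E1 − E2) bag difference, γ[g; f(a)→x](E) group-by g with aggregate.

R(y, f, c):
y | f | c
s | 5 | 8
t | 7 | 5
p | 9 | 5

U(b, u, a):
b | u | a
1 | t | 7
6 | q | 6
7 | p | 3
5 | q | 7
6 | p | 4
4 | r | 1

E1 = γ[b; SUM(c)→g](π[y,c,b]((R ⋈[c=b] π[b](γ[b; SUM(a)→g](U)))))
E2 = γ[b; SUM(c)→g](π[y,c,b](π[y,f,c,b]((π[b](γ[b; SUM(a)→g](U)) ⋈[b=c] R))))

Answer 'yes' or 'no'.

E1 stepwise |·|:
  R → 3
  U → 6
  γ[b; SUM(a)→g](U) → 5
  π[b](γ[b; SUM(a)→g](U)) → 5
  (R ⋈[c=b] π[b](γ[b; SUM(a)→g](U))) → 2
  π[y,c,b]((R ⋈[c=b] π[b](γ[b; SUM(a)→g](U)))) → 2
  γ[b; SUM(c)→g](π[y,c,b]((R ⋈[c=b] π[b](γ[b; SUM(a)→g](U))))) → 1
E2 stepwise |·|:
  U → 6
  γ[b; SUM(a)→g](U) → 5
  π[b](γ[b; SUM(a)→g](U)) → 5
  R → 3
  (π[b](γ[b; SUM(a)→g](U)) ⋈[b=c] R) → 2
  π[y,f,c,b]((π[b](γ[b; SUM(a)→g](U)) ⋈[b=c] R)) → 2
  π[y,c,b](π[y,f,c,b]((π[b](γ[b; SUM(a)→g](U)) ⋈[b=c] R))) → 2
  γ[b; SUM(c)→g](π[y,c,b](π[y,f,c,b]((π[b](γ[b; SUM(a)→g](U)) ⋈[b=c] R)))) → 1

E1 and E2 produce the same multiset:
b | g
5 | 10

yes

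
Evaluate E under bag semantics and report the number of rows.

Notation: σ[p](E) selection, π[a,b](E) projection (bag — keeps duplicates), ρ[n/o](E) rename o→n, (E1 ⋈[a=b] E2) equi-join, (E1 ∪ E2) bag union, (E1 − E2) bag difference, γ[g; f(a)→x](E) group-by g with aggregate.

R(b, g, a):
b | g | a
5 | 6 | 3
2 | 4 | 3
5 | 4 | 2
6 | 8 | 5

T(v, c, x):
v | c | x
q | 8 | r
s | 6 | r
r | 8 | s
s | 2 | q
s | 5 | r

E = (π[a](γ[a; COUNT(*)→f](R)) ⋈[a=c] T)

Stepwise |·|:
  R → 4
  γ[a; COUNT(*)→f](R) → 3
  π[a](γ[a; COUNT(*)→f](R)) → 3
  T → 5
  (π[a](γ[a; COUNT(*)→f](R)) ⋈[a=c] T) → 2

|E| = 2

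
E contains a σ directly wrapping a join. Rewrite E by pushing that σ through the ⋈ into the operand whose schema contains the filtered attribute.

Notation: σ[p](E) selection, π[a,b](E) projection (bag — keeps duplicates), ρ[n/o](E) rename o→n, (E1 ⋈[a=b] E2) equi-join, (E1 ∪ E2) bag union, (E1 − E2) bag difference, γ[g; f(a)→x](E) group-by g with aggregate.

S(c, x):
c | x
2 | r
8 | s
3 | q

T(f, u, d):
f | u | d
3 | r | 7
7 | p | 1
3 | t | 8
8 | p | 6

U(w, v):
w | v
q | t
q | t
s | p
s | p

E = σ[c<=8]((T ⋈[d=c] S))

σ filters on c, owned by the right side.
E' = (T ⋈[d=c] σ[c<=8](S))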